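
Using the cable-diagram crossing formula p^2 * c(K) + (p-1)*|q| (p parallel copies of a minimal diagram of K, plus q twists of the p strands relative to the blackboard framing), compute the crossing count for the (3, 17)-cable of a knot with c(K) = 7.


Step 1: Each of the c(K) crossings of the companion diagram becomes p*p = p^2 crossings among the p parallel strands, and each of the |q| twists s_1 s_2 ... s_(p-1) adds (p-1) crossings.
  Crossings = p^2 * c(K) + (p-1)*|q|
Step 2: = 3^2 * 7 + (3-1)*17
Step 3: = 9*7 + 2*17
Step 4: = 63 + 34 = 97

97


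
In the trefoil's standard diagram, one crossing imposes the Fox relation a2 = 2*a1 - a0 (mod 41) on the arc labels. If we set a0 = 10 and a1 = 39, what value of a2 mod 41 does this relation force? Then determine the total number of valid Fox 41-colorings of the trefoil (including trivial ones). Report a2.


Step 1: Apply the given crossing relation 2*a1 - a0 - a2 = 0 (mod 41).
  a2 = 2*a1 - a0 mod 41
  a2 = 2*39 - 10 mod 41
  a2 = 78 - 10 mod 41
  a2 = 68 mod 41 = 27
Step 2: The trefoil has determinant 3.
  Number of Fox p-colorings (p prime) is p^2 if p = 3, else p.
  Since 41 does not divide 3, only trivial (constant) colorings exist.
  (So the trial a0 = 10, a1 = 39 with a0 != a1 does NOT extend to a valid coloring of the whole trefoil: the other two crossing relations require 3*(a1 - a0) = 0 (mod 41), which fails.)
  Total colorings = 41
Step 3: a2 = 27, total Fox 41-colorings = 41

27


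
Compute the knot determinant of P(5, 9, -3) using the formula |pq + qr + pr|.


Step 1: Compute pq + qr + pr.
pq = 5*9 = 45
qr = 9*(-3) = -27
pr = 5*(-3) = -15
pq + qr + pr = 45 + (-27) + (-15) = 3
Step 2: Take absolute value.
det(P(5,9,-3)) = |3| = 3

3


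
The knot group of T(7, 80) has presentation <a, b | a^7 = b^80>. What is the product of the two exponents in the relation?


The relation is a^7 = b^80.
Product of exponents = 7 * 80
= 560

560


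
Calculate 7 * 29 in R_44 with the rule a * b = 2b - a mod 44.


7 * 29 = 2*29 - 7 mod 44
= 58 - 7 mod 44
= 51 mod 44 = 7

7


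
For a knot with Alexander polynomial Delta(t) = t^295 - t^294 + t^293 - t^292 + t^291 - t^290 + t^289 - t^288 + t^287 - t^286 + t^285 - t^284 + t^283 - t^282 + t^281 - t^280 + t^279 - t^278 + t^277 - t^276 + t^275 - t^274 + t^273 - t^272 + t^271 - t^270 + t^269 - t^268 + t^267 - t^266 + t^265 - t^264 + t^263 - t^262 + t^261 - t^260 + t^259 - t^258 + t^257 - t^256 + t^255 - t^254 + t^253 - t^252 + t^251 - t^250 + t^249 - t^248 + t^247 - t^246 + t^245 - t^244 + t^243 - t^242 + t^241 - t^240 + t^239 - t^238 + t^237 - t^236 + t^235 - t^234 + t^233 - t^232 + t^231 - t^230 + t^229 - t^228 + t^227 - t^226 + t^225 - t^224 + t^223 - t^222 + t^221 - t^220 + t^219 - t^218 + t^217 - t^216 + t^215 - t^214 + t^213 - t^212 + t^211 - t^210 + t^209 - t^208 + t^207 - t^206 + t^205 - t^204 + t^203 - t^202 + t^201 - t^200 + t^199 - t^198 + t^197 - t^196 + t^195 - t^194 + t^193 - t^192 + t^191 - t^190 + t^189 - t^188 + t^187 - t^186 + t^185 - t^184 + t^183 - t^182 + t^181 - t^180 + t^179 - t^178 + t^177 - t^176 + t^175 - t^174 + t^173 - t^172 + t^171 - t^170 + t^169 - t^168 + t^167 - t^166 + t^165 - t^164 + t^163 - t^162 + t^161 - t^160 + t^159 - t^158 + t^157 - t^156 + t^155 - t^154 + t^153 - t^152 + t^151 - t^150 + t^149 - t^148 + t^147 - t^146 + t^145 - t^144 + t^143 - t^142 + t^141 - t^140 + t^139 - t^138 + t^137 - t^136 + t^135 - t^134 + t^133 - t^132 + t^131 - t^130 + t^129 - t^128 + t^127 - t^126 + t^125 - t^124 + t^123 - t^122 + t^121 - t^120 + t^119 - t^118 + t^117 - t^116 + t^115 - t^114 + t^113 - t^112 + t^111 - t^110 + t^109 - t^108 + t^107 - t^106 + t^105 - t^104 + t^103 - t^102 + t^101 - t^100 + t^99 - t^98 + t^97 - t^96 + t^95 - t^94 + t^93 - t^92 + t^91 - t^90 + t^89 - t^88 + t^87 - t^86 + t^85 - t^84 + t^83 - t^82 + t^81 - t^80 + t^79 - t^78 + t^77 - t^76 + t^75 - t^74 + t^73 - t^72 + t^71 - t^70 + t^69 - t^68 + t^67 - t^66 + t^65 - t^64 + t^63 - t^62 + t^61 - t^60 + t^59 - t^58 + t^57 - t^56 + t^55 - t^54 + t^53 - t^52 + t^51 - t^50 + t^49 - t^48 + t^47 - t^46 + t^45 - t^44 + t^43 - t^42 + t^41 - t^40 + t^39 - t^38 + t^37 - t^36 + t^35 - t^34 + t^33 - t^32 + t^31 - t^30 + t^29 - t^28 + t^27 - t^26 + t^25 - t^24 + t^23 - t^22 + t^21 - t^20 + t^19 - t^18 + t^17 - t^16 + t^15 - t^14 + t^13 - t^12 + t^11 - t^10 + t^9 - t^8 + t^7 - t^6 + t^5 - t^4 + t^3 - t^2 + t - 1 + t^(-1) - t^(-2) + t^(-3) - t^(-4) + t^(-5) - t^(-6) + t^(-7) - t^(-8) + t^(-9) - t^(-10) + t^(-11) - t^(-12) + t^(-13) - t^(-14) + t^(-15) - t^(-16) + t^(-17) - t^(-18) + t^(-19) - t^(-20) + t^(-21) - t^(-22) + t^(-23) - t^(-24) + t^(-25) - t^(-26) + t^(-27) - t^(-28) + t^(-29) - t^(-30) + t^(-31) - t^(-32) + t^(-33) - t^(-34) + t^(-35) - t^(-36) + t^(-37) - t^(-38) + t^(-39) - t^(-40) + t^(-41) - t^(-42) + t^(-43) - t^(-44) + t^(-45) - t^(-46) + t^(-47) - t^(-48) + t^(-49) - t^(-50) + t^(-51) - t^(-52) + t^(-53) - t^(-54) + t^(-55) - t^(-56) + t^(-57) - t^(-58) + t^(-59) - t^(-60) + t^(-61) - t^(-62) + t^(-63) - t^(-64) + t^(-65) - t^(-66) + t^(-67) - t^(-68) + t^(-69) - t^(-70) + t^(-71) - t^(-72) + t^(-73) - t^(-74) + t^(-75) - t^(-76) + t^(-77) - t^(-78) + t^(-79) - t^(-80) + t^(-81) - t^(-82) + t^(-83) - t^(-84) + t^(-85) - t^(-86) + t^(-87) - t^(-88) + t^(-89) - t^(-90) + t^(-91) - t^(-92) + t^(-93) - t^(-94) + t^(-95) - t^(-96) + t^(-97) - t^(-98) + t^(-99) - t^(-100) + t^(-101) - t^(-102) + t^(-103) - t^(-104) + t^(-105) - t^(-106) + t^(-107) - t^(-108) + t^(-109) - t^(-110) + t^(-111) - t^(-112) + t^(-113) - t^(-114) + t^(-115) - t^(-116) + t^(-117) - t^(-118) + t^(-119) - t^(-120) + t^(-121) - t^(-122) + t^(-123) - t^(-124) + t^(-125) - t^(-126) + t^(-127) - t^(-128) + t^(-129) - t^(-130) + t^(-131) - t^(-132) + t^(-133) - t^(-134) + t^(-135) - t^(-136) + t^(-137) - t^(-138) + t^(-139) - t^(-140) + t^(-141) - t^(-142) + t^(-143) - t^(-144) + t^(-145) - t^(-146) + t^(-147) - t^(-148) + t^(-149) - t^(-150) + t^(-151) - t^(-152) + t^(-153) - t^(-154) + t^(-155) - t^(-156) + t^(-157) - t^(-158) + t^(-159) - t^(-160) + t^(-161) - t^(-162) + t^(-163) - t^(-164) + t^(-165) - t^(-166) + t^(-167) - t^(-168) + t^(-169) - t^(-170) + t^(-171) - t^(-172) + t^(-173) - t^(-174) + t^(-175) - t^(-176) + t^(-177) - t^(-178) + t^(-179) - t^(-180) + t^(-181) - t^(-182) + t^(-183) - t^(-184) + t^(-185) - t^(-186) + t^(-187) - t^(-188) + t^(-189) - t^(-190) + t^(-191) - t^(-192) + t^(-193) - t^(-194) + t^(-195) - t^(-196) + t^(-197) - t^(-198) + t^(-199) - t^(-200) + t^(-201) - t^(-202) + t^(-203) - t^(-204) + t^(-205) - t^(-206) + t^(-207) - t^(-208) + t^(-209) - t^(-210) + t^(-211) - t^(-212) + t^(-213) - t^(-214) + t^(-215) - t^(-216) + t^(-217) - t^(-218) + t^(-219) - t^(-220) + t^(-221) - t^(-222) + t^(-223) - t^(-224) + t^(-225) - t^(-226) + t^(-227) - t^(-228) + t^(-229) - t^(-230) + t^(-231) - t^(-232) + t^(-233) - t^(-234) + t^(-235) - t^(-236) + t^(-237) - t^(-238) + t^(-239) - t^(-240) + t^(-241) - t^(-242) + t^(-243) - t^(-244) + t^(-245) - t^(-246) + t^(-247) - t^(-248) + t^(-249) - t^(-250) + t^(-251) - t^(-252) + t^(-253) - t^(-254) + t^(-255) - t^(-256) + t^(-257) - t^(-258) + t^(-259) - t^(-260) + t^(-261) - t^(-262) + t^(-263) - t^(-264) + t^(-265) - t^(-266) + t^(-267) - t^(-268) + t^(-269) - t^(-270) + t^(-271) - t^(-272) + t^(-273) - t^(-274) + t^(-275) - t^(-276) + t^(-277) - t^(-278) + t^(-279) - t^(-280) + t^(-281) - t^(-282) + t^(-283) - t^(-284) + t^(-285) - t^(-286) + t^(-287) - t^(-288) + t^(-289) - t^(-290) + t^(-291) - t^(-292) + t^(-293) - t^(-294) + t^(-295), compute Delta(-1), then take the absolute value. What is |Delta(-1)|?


Step 1: The polynomial has 591 terms with alternating signs, exponents from 295 down to -295.
Step 2: Substitute t = -1. The i-th term has coefficient (-1)^i and exponent (m-i),
  so its value is (-1)^i * (-1)^(m-i) = (-1)^m = -1 for every i.
Step 3: All 591 terms equal -1, so Delta(-1) = 591 * (-1) = -591
Step 4: |Delta(-1)| = 591

591


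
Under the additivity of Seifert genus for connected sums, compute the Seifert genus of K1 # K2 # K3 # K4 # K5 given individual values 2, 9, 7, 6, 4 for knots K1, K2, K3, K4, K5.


The Seifert genus is additive under connected sum.
Seifert genus(K1 # K2 # K3 # K4 # K5) = (2) + (9) + (7) + (6) + (4)
= 28

28


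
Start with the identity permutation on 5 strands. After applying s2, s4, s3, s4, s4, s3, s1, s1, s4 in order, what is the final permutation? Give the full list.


Starting with identity [1, 2, 3, 4, 5].
Apply generators in sequence:
  After s2: [1, 3, 2, 4, 5]
  After s4: [1, 3, 2, 5, 4]
  After s3: [1, 3, 5, 2, 4]
  After s4: [1, 3, 5, 4, 2]
  After s4: [1, 3, 5, 2, 4]
  After s3: [1, 3, 2, 5, 4]
  After s1: [3, 1, 2, 5, 4]
  After s1: [1, 3, 2, 5, 4]
  After s4: [1, 3, 2, 4, 5]
Final permutation: [1, 3, 2, 4, 5]

[1, 3, 2, 4, 5]


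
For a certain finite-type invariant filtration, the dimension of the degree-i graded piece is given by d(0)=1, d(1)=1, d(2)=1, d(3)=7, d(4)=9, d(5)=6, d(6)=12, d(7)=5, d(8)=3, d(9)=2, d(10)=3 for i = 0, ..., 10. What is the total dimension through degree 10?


Total dimension = d(0) + d(1) + ... + d(10)
= 1 + 1 + 1 + 7 + 9 + 6 + 12 + 5 + 3 + 2 + 3
= 50

50


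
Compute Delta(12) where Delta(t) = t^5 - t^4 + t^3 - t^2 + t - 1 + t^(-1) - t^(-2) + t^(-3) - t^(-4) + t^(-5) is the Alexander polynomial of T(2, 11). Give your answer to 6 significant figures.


Substituting t = 12 into Delta(t) = t^5 - t^4 + t^3 - t^2 + t - 1 + t^(-1) - t^(-2) + t^(-3) - t^(-4) + t^(-5):
Term values: (248832) + (-20736) + (1728) + (-144) + (12) + (-1) + (0.0833333) + (-0.00694444) + (0.000578704) + (-4.82253e-05) + (4.01878e-06)
Sum = 229691.0769
Rounded to 6 significant figures: 229691

229691


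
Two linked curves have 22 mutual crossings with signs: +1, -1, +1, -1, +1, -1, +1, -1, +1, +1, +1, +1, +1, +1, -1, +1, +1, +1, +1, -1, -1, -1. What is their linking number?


Step 1: Count positive crossings: 14
Step 2: Count negative crossings: 8
Step 3: Sum of signs = 14 - 8 = 6
Step 4: Linking number = sum/2 = 6/2 = 3

3


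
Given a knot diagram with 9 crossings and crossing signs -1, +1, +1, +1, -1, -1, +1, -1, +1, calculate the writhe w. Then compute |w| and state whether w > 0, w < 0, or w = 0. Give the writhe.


Step 1: Count positive crossings (+1).
Positive crossings: 5
Step 2: Count negative crossings (-1).
Negative crossings: 4
Step 3: Writhe = (positive) - (negative)
w = 5 - 4 = 1
Step 4: |w| = 1, and w is positive

1


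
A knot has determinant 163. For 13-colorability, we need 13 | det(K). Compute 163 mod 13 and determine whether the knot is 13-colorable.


Step 1: A knot is p-colorable if and only if p divides its determinant.
Step 2: Compute 163 mod 13.
163 = 12 * 13 + 7
Step 3: 163 mod 13 = 7
Step 4: The knot is 13-colorable: no

7


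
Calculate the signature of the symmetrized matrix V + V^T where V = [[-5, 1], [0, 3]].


Step 1: V + V^T = [[-10, 1], [1, 6]]
Step 2: trace = -4, det = -61
Step 3: Discriminant = (-4)^2 - 4*(-61) = 260
Step 4: Eigenvalues: 6.06226, -10.0623
Step 5: Signature = (# positive eigenvalues) - (# negative eigenvalues) = 0

0


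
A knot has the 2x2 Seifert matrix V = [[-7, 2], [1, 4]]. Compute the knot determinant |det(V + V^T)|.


Step 1: Form V + V^T where V = [[-7, 2], [1, 4]]
  V^T = [[-7, 1], [2, 4]]
  V + V^T = [[-14, 3], [3, 8]]
Step 2: det(V + V^T) = (-14)*8 - 3*3
  = -112 - 9 = -121
Step 3: Knot determinant = |det(V + V^T)| = |-121| = 121

121


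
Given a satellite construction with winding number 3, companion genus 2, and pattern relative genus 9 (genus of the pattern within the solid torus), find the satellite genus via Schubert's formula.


Schubert: g(satellite) = g_rel(pattern) + |winding| * g(companion),
where g_rel(pattern) is the genus of the pattern relative to the solid torus.
= 9 + 3 * 2
= 9 + 6 = 15

15


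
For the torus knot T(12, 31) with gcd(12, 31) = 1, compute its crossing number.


For a torus knot T(p, q) with gcd(p,q)=1,
the crossing number is min(p*(q-1), q*(p-1)).
p*(q-1) = 12*30 = 360
q*(p-1) = 31*11 = 341
min(360, 341) = 341

341


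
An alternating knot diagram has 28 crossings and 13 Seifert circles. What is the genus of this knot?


For alternating knots, g = (c - s + 1)/2.
= (28 - 13 + 1)/2
= 16/2 = 8

8


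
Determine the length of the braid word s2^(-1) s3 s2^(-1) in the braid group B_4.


The word length counts the number of generators (including inverses).
Listing each generator: s2^(-1), s3, s2^(-1)
There are 3 generators in this braid word.

3


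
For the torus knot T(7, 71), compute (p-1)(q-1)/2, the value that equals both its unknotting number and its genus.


For a torus knot T(p,q), both the unknotting number and genus equal (p-1)(q-1)/2.
= (7-1)(71-1)/2
= 6*70/2
= 420/2 = 210

210


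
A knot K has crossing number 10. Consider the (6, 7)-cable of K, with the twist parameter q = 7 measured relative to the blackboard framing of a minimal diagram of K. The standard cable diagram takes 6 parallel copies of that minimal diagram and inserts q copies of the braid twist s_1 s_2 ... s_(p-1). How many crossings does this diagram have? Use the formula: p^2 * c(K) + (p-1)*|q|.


Step 1: Each of the c(K) crossings of the companion diagram becomes p*p = p^2 crossings among the p parallel strands, and each of the |q| twists s_1 s_2 ... s_(p-1) adds (p-1) crossings.
  Crossings = p^2 * c(K) + (p-1)*|q|
Step 2: = 6^2 * 10 + (6-1)*7
Step 3: = 36*10 + 5*7
Step 4: = 360 + 35 = 395

395


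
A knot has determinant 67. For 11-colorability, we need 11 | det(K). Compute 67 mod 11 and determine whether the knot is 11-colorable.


Step 1: A knot is p-colorable if and only if p divides its determinant.
Step 2: Compute 67 mod 11.
67 = 6 * 11 + 1
Step 3: 67 mod 11 = 1
Step 4: The knot is 11-colorable: no

1


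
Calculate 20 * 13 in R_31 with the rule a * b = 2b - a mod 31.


20 * 13 = 2*13 - 20 mod 31
= 26 - 20 mod 31
= 6 mod 31 = 6

6


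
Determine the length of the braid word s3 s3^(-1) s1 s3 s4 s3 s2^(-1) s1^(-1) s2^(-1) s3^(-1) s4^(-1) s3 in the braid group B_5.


The word length counts the number of generators (including inverses).
Listing each generator: s3, s3^(-1), s1, s3, s4, s3, s2^(-1), s1^(-1), s2^(-1), s3^(-1), s4^(-1), s3
There are 12 generators in this braid word.

12


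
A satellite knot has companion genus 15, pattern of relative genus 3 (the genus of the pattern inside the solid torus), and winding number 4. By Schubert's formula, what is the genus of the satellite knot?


Schubert: g(satellite) = g_rel(pattern) + |winding| * g(companion),
where g_rel(pattern) is the genus of the pattern relative to the solid torus.
= 3 + 4 * 15
= 3 + 60 = 63

63


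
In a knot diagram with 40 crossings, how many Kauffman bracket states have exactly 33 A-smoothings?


We choose which 33 of 40 crossings get A-smoothings.
C(40, 33) = 40! / (33! * 7!)
= 18643560

18643560


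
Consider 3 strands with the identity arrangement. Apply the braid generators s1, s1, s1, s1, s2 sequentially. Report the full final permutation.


Starting with identity [1, 2, 3].
Apply generators in sequence:
  After s1: [2, 1, 3]
  After s1: [1, 2, 3]
  After s1: [2, 1, 3]
  After s1: [1, 2, 3]
  After s2: [1, 3, 2]
Final permutation: [1, 3, 2]

[1, 3, 2]


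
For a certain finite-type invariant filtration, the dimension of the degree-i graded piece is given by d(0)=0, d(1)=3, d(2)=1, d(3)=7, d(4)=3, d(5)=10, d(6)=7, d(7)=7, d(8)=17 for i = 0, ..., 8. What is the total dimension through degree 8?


Total dimension = d(0) + d(1) + ... + d(8)
= 0 + 3 + 1 + 7 + 3 + 10 + 7 + 7 + 17
= 55

55


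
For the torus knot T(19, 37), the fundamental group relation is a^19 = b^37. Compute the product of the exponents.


The relation is a^19 = b^37.
Product of exponents = 19 * 37
= 703

703


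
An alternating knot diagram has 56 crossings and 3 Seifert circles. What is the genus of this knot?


For alternating knots, g = (c - s + 1)/2.
= (56 - 3 + 1)/2
= 54/2 = 27

27


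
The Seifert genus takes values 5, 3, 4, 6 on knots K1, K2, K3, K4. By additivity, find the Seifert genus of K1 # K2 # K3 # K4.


The Seifert genus is additive under connected sum.
Seifert genus(K1 # K2 # K3 # K4) = (5) + (3) + (4) + (6)
= 18

18


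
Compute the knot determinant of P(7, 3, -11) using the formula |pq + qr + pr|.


Step 1: Compute pq + qr + pr.
pq = 7*3 = 21
qr = 3*(-11) = -33
pr = 7*(-11) = -77
pq + qr + pr = 21 + (-33) + (-77) = -89
Step 2: Take absolute value.
det(P(7,3,-11)) = |-89| = 89

89


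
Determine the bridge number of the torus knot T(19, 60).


The bridge number of T(p,q) is min(p,q).
min(19, 60) = 19

19


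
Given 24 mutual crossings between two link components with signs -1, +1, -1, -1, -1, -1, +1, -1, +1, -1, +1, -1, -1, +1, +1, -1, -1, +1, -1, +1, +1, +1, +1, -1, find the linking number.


Step 1: Count positive crossings: 11
Step 2: Count negative crossings: 13
Step 3: Sum of signs = 11 - 13 = -2
Step 4: Linking number = sum/2 = -2/2 = -1

-1


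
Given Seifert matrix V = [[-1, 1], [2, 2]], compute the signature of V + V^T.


Step 1: V + V^T = [[-2, 3], [3, 4]]
Step 2: trace = 2, det = -17
Step 3: Discriminant = 2^2 - 4*(-17) = 72
Step 4: Eigenvalues: 5.24264, -3.24264
Step 5: Signature = (# positive eigenvalues) - (# negative eigenvalues) = 0

0


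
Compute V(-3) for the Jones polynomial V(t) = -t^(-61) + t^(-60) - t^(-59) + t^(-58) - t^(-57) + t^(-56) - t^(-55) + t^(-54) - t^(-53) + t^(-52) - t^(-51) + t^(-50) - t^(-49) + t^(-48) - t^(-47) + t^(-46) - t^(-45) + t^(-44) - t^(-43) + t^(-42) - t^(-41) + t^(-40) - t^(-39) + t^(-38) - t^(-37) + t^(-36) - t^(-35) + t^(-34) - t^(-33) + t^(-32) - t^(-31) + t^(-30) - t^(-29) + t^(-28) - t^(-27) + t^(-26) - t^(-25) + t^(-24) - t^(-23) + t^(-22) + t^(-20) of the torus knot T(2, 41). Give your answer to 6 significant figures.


Substituting t = -3 into V(t) = -t^(-61) + t^(-60) - t^(-59) + t^(-58) - t^(-57) + t^(-56) - t^(-55) + t^(-54) - t^(-53) + t^(-52) - t^(-51) + t^(-50) - t^(-49) + t^(-48) - t^(-47) + t^(-46) - t^(-45) + t^(-44) - t^(-43) + t^(-42) - t^(-41) + t^(-40) - t^(-39) + t^(-38) - t^(-37) + t^(-36) - t^(-35) + t^(-34) - t^(-33) + t^(-32) - t^(-31) + t^(-30) - t^(-29) + t^(-28) - t^(-27) + t^(-26) - t^(-25) + t^(-24) - t^(-23) + t^(-22) + t^(-20):
  (-)t^(-61) = 7.86327e-30
  (+)t^(-60) = 2.35898e-29
  (-)t^(-59) = 7.07695e-29
  (+)t^(-58) = 2.12308e-28
  (-)t^(-57) = 6.36925e-28
  (+)t^(-56) = 1.91078e-27
  (-)t^(-55) = 5.73233e-27
  (+)t^(-54) = 1.7197e-26
  (-)t^(-53) = 5.15909e-26
  (+)t^(-52) = 1.54773e-25
  (-)t^(-51) = 4.64319e-25
  (+)t^(-50) = 1.39296e-24
  (-)t^(-49) = 4.17887e-24
  (+)t^(-48) = 1.25366e-23
  (-)t^(-47) = 3.76098e-23
  (+)t^(-46) = 1.12829e-22
  (-)t^(-45) = 3.38488e-22
  (+)t^(-44) = 1.01546e-21
  (-)t^(-43) = 3.04639e-21
  (+)t^(-42) = 9.13918e-21
  (-)t^(-41) = 2.74175e-20
  (+)t^(-40) = 8.22526e-20
  (-)t^(-39) = 2.46758e-19
  (+)t^(-38) = 7.40274e-19
  (-)t^(-37) = 2.22082e-18
  (+)t^(-36) = 6.66246e-18
  (-)t^(-35) = 1.99874e-17
  (+)t^(-34) = 5.99622e-17
  (-)t^(-33) = 1.79887e-16
  (+)t^(-32) = 5.3966e-16
  (-)t^(-31) = 1.61898e-15
  (+)t^(-30) = 4.85694e-15
  (-)t^(-29) = 1.45708e-14
  (+)t^(-28) = 4.37124e-14
  (-)t^(-27) = 1.31137e-13
  (+)t^(-26) = 3.93412e-13
  (-)t^(-25) = 1.18024e-12
  (+)t^(-24) = 3.54071e-12
  (-)t^(-23) = 1.06221e-11
  (+)t^(-22) = 3.18664e-11
  (+)t^(-20) = 2.86797e-10
Sum = (7.86327e-30) + (2.35898e-29) + (7.07695e-29) + (2.12308e-28) + (6.36925e-28) + (1.91078e-27) + (5.73233e-27) + (1.7197e-26) + (5.15909e-26) + (1.54773e-25) + (4.64319e-25) + (1.39296e-24) + (4.17887e-24) + (1.25366e-23) + (3.76098e-23) + (1.12829e-22) + (3.38488e-22) + (1.01546e-21) + (3.04639e-21) + (9.13918e-21) + (2.74175e-20) + (8.22526e-20) + (2.46758e-19) + (7.40274e-19) + (2.22082e-18) + (6.66246e-18) + (1.99874e-17) + (5.99622e-17) + (1.79887e-16) + (5.3966e-16) + (1.61898e-15) + (4.85694e-15) + (1.45708e-14) + (4.37124e-14) + (1.31137e-13) + (3.93412e-13) + (1.18024e-12) + (3.54071e-12) + (1.06221e-11) + (3.18664e-11) + (2.86797e-10)
= 3.345967323e-10
Rounded to 6 significant figures: 3.34597e-10

3.34597e-10


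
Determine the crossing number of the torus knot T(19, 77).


For a torus knot T(p, q) with gcd(p,q)=1,
the crossing number is min(p*(q-1), q*(p-1)).
p*(q-1) = 19*76 = 1444
q*(p-1) = 77*18 = 1386
min(1444, 1386) = 1386

1386


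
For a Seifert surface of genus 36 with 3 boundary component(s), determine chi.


chi = 2 - 2g - b
= 2 - 2*36 - 3
= 2 - 72 - 3 = -73

-73


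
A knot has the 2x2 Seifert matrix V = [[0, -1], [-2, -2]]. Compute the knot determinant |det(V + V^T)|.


Step 1: Form V + V^T where V = [[0, -1], [-2, -2]]
  V^T = [[0, -2], [-1, -2]]
  V + V^T = [[0, -3], [-3, -4]]
Step 2: det(V + V^T) = 0*(-4) - (-3)*(-3)
  = 0 - 9 = -9
Step 3: Knot determinant = |det(V + V^T)| = |-9| = 9

9


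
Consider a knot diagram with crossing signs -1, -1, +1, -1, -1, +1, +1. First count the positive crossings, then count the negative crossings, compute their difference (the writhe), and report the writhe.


Step 1: Count positive crossings (+1).
Positive crossings: 3
Step 2: Count negative crossings (-1).
Negative crossings: 4
Step 3: Writhe = (positive) - (negative)
w = 3 - 4 = -1
Step 4: |w| = 1, and w is negative

-1


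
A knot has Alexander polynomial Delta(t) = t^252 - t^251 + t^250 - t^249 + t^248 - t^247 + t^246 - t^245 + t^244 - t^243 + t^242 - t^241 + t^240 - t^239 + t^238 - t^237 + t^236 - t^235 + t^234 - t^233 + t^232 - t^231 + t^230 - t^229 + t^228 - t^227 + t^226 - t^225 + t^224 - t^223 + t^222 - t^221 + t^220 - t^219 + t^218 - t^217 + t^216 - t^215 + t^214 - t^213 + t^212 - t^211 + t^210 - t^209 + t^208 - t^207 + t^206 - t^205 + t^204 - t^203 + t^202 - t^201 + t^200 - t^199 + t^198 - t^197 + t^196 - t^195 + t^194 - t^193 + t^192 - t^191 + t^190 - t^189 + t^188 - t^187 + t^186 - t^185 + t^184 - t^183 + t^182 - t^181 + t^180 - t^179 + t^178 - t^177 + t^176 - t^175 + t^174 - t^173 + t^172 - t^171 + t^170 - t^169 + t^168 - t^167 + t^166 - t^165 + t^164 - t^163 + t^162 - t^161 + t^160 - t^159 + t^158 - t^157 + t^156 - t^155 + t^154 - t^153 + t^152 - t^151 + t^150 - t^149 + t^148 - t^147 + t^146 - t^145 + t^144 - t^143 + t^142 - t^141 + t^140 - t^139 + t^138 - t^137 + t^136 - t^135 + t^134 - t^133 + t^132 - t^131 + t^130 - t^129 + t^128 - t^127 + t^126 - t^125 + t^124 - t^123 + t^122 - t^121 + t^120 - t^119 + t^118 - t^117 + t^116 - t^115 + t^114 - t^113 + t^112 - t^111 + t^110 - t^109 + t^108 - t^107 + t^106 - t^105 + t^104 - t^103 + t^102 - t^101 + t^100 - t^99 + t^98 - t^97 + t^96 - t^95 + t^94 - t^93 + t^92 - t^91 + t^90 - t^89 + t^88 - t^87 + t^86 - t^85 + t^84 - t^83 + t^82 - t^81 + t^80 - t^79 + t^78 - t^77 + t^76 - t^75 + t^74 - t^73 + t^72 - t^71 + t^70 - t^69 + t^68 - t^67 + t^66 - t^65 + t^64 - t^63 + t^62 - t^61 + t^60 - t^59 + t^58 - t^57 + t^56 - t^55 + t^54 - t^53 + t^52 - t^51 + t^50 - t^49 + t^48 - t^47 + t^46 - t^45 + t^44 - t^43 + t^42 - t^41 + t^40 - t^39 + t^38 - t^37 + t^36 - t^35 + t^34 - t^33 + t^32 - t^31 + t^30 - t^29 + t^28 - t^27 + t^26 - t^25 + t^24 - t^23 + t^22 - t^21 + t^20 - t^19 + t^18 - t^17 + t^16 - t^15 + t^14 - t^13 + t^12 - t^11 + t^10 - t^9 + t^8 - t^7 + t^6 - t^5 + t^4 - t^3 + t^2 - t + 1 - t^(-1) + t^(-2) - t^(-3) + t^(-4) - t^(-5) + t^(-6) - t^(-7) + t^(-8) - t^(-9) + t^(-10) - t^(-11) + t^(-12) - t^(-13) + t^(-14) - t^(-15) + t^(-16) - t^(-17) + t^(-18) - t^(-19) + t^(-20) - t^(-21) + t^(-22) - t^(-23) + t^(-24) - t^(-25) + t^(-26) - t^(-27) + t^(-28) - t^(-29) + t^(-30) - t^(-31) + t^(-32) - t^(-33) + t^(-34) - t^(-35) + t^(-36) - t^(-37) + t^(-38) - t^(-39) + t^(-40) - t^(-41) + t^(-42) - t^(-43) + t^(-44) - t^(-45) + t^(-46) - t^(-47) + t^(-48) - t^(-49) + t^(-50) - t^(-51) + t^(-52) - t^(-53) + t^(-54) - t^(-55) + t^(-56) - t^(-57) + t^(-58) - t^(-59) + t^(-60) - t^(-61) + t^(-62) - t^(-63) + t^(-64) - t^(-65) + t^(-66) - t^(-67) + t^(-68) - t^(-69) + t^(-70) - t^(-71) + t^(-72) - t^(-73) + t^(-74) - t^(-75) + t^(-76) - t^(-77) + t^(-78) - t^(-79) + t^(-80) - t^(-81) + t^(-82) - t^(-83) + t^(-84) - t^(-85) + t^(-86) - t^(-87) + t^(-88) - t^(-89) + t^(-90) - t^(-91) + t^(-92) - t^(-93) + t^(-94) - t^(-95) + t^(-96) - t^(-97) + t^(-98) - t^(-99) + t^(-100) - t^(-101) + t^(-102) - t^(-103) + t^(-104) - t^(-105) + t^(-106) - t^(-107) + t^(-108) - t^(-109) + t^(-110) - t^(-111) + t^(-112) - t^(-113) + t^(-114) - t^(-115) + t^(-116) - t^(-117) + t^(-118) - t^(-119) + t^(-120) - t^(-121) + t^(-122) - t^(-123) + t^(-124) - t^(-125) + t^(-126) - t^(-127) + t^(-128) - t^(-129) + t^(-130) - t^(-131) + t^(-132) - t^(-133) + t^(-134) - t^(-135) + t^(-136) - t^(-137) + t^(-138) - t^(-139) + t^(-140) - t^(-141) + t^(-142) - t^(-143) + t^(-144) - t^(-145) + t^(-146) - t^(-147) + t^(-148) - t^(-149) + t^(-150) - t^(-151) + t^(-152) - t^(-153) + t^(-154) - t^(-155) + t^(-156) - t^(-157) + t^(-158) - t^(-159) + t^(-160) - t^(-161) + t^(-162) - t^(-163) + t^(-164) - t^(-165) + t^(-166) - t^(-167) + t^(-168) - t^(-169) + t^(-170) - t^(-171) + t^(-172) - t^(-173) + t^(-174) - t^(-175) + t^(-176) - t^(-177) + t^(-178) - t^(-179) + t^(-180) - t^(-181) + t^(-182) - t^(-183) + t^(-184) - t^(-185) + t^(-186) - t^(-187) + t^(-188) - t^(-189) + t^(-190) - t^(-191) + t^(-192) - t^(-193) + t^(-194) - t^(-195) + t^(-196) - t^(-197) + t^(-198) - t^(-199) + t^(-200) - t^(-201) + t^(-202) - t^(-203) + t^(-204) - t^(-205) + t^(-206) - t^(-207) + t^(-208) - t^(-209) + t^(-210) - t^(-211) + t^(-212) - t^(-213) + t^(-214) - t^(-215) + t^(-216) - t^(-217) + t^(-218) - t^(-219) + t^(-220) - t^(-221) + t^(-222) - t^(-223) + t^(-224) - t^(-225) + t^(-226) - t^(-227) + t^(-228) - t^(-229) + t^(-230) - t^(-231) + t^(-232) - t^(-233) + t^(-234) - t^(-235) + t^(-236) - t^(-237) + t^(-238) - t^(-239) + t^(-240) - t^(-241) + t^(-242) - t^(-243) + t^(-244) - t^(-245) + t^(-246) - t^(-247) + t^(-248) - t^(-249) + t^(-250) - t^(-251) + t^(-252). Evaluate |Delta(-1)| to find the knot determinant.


Step 1: The polynomial has 505 terms with alternating signs, exponents from 252 down to -252.
Step 2: Substitute t = -1. The i-th term has coefficient (-1)^i and exponent (m-i),
  so its value is (-1)^i * (-1)^(m-i) = (-1)^m = 1 for every i.
Step 3: All 505 terms equal 1, so Delta(-1) = 505 * (1) = 505
Step 4: |Delta(-1)| = 505

505


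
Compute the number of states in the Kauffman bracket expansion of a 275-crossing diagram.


Each crossing contributes 2 choices (A-smoothing or B-smoothing).
Total states = 2^275 = 60708402882054033466233184588234965832575213720379360039119137804340758912662765568

60708402882054033466233184588234965832575213720379360039119137804340758912662765568


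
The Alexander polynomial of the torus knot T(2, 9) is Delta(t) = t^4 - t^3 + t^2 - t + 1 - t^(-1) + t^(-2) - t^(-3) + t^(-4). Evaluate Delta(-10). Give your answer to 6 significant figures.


Substituting t = -10 into Delta(t) = t^4 - t^3 + t^2 - t + 1 - t^(-1) + t^(-2) - t^(-3) + t^(-4):
Term values: (10000) + (1000) + (100) + (10) + (1) + (0.1) + (0.01) + (0.001) + (0.0001)
Sum = 11111.1111
Rounded to 6 significant figures: 11111.1

11111.1


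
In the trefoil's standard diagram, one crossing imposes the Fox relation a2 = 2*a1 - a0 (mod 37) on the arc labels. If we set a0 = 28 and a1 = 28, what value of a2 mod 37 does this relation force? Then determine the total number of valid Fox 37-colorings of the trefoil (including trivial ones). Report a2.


Step 1: Apply the given crossing relation 2*a1 - a0 - a2 = 0 (mod 37).
  a2 = 2*a1 - a0 mod 37
  a2 = 2*28 - 28 mod 37
  a2 = 56 - 28 mod 37
  a2 = 28 mod 37 = 28
Step 2: The trefoil has determinant 3.
  Number of Fox p-colorings (p prime) is p^2 if p = 3, else p.
  Since 37 does not divide 3, only trivial (constant) colorings exist.
  (Here a0 = a1 = a2 = 28, the constant coloring, which is valid.)
  Total colorings = 37
Step 3: a2 = 28, total Fox 37-colorings = 37

28


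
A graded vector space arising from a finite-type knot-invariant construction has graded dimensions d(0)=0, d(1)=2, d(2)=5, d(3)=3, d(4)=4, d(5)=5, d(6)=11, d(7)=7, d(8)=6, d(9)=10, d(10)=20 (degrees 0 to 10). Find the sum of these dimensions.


Total dimension = d(0) + d(1) + ... + d(10)
= 0 + 2 + 5 + 3 + 4 + 5 + 11 + 7 + 6 + 10 + 20
= 73

73


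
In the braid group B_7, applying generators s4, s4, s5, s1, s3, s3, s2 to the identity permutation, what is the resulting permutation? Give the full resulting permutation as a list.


Starting with identity [1, 2, 3, 4, 5, 6, 7].
Apply generators in sequence:
  After s4: [1, 2, 3, 5, 4, 6, 7]
  After s4: [1, 2, 3, 4, 5, 6, 7]
  After s5: [1, 2, 3, 4, 6, 5, 7]
  After s1: [2, 1, 3, 4, 6, 5, 7]
  After s3: [2, 1, 4, 3, 6, 5, 7]
  After s3: [2, 1, 3, 4, 6, 5, 7]
  After s2: [2, 3, 1, 4, 6, 5, 7]
Final permutation: [2, 3, 1, 4, 6, 5, 7]

[2, 3, 1, 4, 6, 5, 7]


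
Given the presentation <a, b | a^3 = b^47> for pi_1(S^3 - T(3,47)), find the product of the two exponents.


The relation is a^3 = b^47.
Product of exponents = 3 * 47
= 141

141


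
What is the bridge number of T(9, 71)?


The bridge number of T(p,q) is min(p,q).
min(9, 71) = 9

9


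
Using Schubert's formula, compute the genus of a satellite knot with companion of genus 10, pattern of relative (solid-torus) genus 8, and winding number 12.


Schubert: g(satellite) = g_rel(pattern) + |winding| * g(companion),
where g_rel(pattern) is the genus of the pattern relative to the solid torus.
= 8 + 12 * 10
= 8 + 120 = 128

128


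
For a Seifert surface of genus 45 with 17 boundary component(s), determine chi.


chi = 2 - 2g - b
= 2 - 2*45 - 17
= 2 - 90 - 17 = -105

-105


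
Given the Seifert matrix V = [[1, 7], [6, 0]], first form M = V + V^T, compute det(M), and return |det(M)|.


Step 1: Form V + V^T where V = [[1, 7], [6, 0]]
  V^T = [[1, 6], [7, 0]]
  V + V^T = [[2, 13], [13, 0]]
Step 2: det(V + V^T) = 2*0 - 13*13
  = 0 - 169 = -169
Step 3: Knot determinant = |det(V + V^T)| = |-169| = 169

169


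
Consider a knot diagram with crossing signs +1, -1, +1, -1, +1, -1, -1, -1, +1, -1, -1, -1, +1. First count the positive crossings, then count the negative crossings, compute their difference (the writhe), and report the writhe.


Step 1: Count positive crossings (+1).
Positive crossings: 5
Step 2: Count negative crossings (-1).
Negative crossings: 8
Step 3: Writhe = (positive) - (negative)
w = 5 - 8 = -3
Step 4: |w| = 3, and w is negative

-3


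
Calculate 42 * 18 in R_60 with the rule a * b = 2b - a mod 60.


42 * 18 = 2*18 - 42 mod 60
= 36 - 42 mod 60
= -6 mod 60 = 54

54


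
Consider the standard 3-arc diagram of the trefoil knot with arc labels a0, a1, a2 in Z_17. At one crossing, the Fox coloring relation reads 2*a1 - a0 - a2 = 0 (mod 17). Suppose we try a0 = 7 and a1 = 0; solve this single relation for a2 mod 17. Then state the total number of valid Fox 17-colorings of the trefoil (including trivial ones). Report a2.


Step 1: Apply the given crossing relation 2*a1 - a0 - a2 = 0 (mod 17).
  a2 = 2*a1 - a0 mod 17
  a2 = 2*0 - 7 mod 17
  a2 = 0 - 7 mod 17
  a2 = -7 mod 17 = 10
Step 2: The trefoil has determinant 3.
  Number of Fox p-colorings (p prime) is p^2 if p = 3, else p.
  Since 17 does not divide 3, only trivial (constant) colorings exist.
  (So the trial a0 = 7, a1 = 0 with a0 != a1 does NOT extend to a valid coloring of the whole trefoil: the other two crossing relations require 3*(a1 - a0) = 0 (mod 17), which fails.)
  Total colorings = 17
Step 3: a2 = 10, total Fox 17-colorings = 17

10


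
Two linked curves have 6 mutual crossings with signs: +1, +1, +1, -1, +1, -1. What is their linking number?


Step 1: Count positive crossings: 4
Step 2: Count negative crossings: 2
Step 3: Sum of signs = 4 - 2 = 2
Step 4: Linking number = sum/2 = 2/2 = 1

1


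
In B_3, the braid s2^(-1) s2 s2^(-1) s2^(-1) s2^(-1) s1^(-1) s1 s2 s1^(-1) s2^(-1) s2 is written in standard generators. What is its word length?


The word length counts the number of generators (including inverses).
Listing each generator: s2^(-1), s2, s2^(-1), s2^(-1), s2^(-1), s1^(-1), s1, s2, s1^(-1), s2^(-1), s2
There are 11 generators in this braid word.

11


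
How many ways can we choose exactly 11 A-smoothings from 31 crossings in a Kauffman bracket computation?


We choose which 11 of 31 crossings get A-smoothings.
C(31, 11) = 31! / (11! * 20!)
= 84672315

84672315


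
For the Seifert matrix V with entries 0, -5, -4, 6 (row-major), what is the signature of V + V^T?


Step 1: V + V^T = [[0, -9], [-9, 12]]
Step 2: trace = 12, det = -81
Step 3: Discriminant = 12^2 - 4*(-81) = 468
Step 4: Eigenvalues: 16.8167, -4.81665
Step 5: Signature = (# positive eigenvalues) - (# negative eigenvalues) = 0

0


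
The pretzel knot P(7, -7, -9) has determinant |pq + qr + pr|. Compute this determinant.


Step 1: Compute pq + qr + pr.
pq = 7*(-7) = -49
qr = (-7)*(-9) = 63
pr = 7*(-9) = -63
pq + qr + pr = -49 + 63 + (-63) = -49
Step 2: Take absolute value.
det(P(7,-7,-9)) = |-49| = 49

49


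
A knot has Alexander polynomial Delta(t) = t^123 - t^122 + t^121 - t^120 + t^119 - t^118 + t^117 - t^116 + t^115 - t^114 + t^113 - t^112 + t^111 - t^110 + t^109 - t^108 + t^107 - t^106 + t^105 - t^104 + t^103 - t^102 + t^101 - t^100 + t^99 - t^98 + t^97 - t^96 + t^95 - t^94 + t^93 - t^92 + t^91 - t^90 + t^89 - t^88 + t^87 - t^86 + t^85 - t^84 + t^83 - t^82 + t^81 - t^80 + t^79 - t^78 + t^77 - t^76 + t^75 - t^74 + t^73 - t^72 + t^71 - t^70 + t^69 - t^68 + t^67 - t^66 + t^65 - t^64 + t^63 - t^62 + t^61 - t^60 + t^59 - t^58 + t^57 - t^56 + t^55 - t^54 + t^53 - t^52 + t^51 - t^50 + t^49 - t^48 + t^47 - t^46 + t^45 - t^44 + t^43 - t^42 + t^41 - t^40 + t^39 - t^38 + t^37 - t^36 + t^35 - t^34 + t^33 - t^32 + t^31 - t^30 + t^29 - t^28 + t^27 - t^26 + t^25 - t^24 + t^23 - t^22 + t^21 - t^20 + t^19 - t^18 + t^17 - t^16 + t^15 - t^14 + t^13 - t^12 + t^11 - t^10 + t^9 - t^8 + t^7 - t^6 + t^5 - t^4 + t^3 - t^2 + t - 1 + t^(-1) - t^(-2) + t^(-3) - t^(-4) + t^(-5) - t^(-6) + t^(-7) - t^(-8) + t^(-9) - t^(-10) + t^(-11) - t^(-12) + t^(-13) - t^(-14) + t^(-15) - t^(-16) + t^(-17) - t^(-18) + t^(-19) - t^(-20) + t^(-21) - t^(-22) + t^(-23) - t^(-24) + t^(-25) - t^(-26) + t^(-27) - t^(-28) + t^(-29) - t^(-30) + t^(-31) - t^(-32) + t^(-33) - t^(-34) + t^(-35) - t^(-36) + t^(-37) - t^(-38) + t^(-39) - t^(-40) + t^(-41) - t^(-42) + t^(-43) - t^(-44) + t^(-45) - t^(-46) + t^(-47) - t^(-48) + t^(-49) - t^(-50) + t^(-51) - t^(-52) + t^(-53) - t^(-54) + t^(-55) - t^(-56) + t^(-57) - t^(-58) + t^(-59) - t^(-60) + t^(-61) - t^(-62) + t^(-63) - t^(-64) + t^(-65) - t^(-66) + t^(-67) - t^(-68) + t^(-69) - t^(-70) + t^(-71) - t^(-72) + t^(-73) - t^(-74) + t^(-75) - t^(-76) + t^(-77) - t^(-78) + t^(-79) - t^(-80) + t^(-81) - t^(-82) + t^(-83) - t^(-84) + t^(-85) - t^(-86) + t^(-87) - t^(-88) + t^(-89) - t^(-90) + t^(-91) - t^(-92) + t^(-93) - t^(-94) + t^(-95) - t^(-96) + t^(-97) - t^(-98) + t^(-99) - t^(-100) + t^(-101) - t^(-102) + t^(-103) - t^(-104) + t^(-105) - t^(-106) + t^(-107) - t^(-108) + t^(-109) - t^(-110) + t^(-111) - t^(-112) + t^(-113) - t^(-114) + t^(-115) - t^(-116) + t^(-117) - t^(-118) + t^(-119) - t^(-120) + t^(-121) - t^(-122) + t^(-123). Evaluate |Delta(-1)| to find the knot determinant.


Step 1: The polynomial has 247 terms with alternating signs, exponents from 123 down to -123.
Step 2: Substitute t = -1. The i-th term has coefficient (-1)^i and exponent (m-i),
  so its value is (-1)^i * (-1)^(m-i) = (-1)^m = -1 for every i.
Step 3: All 247 terms equal -1, so Delta(-1) = 247 * (-1) = -247
Step 4: |Delta(-1)| = 247

247


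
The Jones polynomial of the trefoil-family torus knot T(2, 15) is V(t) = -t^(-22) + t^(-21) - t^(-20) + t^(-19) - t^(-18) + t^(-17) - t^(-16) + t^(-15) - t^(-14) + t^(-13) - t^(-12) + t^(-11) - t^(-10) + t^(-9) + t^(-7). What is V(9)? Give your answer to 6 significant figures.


Substituting t = 9 into V(t) = -t^(-22) + t^(-21) - t^(-20) + t^(-19) - t^(-18) + t^(-17) - t^(-16) + t^(-15) - t^(-14) + t^(-13) - t^(-12) + t^(-11) - t^(-10) + t^(-9) + t^(-7):
  (-)t^(-22) = -1.01546e-21
  (+)t^(-21) = 9.13918e-21
  (-)t^(-20) = -8.22526e-20
  (+)t^(-19) = 7.40274e-19
  (-)t^(-18) = -6.66246e-18
  (+)t^(-17) = 5.99622e-17
  (-)t^(-16) = -5.3966e-16
  (+)t^(-15) = 4.85694e-15
  (-)t^(-14) = -4.37124e-14
  (+)t^(-13) = 3.93412e-13
  (-)t^(-12) = -3.54071e-12
  (+)t^(-11) = 3.18664e-11
  (-)t^(-10) = -2.86797e-10
  (+)t^(-9) = 2.58117e-09
  (+)t^(-7) = 2.09075e-07
Sum = (-1.01546e-21) + (9.13918e-21) + (-8.22526e-20) + (7.40274e-19) + (-6.66246e-18) + (5.99622e-17) + (-5.3966e-16) + (4.85694e-15) + (-4.37124e-14) + (3.93412e-13) + (-3.54071e-12) + (3.18664e-11) + (-2.86797e-10) + (2.58117e-09) + (2.09075e-07)
= 2.113982154e-07
Rounded to 6 significant figures: 2.11398e-07

2.11398e-07


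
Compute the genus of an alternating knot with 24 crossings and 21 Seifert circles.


For alternating knots, g = (c - s + 1)/2.
= (24 - 21 + 1)/2
= 4/2 = 2

2


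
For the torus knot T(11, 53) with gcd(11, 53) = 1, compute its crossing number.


For a torus knot T(p, q) with gcd(p,q)=1,
the crossing number is min(p*(q-1), q*(p-1)).
p*(q-1) = 11*52 = 572
q*(p-1) = 53*10 = 530
min(572, 530) = 530

530


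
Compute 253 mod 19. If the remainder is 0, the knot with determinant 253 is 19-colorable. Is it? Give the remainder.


Step 1: A knot is p-colorable if and only if p divides its determinant.
Step 2: Compute 253 mod 19.
253 = 13 * 19 + 6
Step 3: 253 mod 19 = 6
Step 4: The knot is 19-colorable: no

6


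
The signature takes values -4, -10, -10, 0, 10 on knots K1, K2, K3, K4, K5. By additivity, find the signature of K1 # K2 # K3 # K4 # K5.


The signature is additive under connected sum.
signature(K1 # K2 # K3 # K4 # K5) = (-4) + (-10) + (-10) + (0) + (10)
= -14

-14


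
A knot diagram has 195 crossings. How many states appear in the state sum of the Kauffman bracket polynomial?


Each crossing contributes 2 choices (A-smoothing or B-smoothing).
Total states = 2^195 = 50216813883093446110686315385661331328818843555712276103168

50216813883093446110686315385661331328818843555712276103168


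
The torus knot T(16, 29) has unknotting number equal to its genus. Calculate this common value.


For a torus knot T(p,q), both the unknotting number and genus equal (p-1)(q-1)/2.
= (16-1)(29-1)/2
= 15*28/2
= 420/2 = 210

210


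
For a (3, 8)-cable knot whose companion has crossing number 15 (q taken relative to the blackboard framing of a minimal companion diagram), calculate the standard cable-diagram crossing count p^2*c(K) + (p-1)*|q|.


Step 1: Each of the c(K) crossings of the companion diagram becomes p*p = p^2 crossings among the p parallel strands, and each of the |q| twists s_1 s_2 ... s_(p-1) adds (p-1) crossings.
  Crossings = p^2 * c(K) + (p-1)*|q|
Step 2: = 3^2 * 15 + (3-1)*8
Step 3: = 9*15 + 2*8
Step 4: = 135 + 16 = 151

151


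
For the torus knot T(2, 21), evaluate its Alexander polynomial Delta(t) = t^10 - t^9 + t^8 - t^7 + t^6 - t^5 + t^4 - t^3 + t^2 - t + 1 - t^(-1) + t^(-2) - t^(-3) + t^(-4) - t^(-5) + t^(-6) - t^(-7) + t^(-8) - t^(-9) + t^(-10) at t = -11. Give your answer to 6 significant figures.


Substituting t = -11 into Delta(t) = t^10 - t^9 + t^8 - t^7 + t^6 - t^5 + t^4 - t^3 + t^2 - t + 1 - t^(-1) + t^(-2) - t^(-3) + t^(-4) - t^(-5) + t^(-6) - t^(-7) + t^(-8) - t^(-9) + t^(-10):
Term values: (25937424601) + (2357947691) + (214358881) + (19487171) + (1771561) + (161051) + (14641) + (1331) + (121) + (11) + (1) + (0.0909091) + (0.00826446) + (0.000751315) + (6.83013e-05) + (6.20921e-06) + (5.64474e-07) + (5.13158e-08) + (4.66507e-09) + (4.24098e-10) + (3.85543e-11)
Sum = 2.853116706e+10
Rounded to 6 significant figures: 2.85312e+10

2.85312e+10


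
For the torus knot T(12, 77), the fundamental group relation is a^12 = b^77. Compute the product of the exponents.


The relation is a^12 = b^77.
Product of exponents = 12 * 77
= 924

924


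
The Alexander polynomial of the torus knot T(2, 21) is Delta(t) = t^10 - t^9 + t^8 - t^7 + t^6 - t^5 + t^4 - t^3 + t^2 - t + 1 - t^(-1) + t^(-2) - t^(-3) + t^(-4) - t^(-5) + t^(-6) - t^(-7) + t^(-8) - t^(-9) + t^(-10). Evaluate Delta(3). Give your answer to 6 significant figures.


Substituting t = 3 into Delta(t) = t^10 - t^9 + t^8 - t^7 + t^6 - t^5 + t^4 - t^3 + t^2 - t + 1 - t^(-1) + t^(-2) - t^(-3) + t^(-4) - t^(-5) + t^(-6) - t^(-7) + t^(-8) - t^(-9) + t^(-10):
Term values: (59049) + (-19683) + (6561) + (-2187) + (729) + (-243) + (81) + (-27) + (9) + (-3) + (1) + (-0.333333) + (0.111111) + (-0.037037) + (0.0123457) + (-0.00411523) + (0.00137174) + (-0.000457247) + (0.000152416) + (-5.08053e-05) + (1.69351e-05)
Sum = 44286.75
Rounded to 6 significant figures: 44286.8

44286.8
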